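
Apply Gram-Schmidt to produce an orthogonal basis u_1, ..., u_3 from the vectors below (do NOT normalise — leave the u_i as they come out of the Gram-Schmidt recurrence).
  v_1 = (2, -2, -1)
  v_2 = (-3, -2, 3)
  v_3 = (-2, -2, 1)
Orthogonal basis:
  u_1 = (2, -2, -1)
  u_2 = (-17/9, -28/9, 22/9)
  u_3 = (-96/173, -36/173, -120/173)

Apply the Gram-Schmidt recurrence
  u_1 = v_1
  u_i = v_i − Σ_{j<i} ((v_i · u_j) / (u_j · u_j)) · u_j.

Step by step this gives:
  u_1 = (2, -2, -1)
  u_2 = (-17/9, -28/9, 22/9)
  u_3 = (-96/173, -36/173, -120/173)

Orthogonality check:
  u_2 · u_1 = 0 (should be 0)
  u_3 · u_1 = 0 (should be 0)
  u_3 · u_2 = 0 (should be 0)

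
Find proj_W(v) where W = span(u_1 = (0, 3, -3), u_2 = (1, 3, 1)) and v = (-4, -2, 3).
proj_W(v) = (-2/9, -53/18, 37/18)

Set up U = [u_1 | ... | u_2] ∈ R^(3×2). The projector onto W = col(U) is P = U (U^T U)^(-1) U^T.
Compute U^T U =
  [18, 6]
  [6, 11],
and U^T v = (-15, -7).
Solve U^T U · c = U^T v for the coefficients: c = (-41/54, -2/9). The projection is proj_W(v) = U c.
Check: (v - proj_W(v)) · u_1 = 0  (should be 0).
Check: (v - proj_W(v)) · u_2 = 0  (should be 0).
Result: proj_W(v) = (-2/9, -53/18, 37/18).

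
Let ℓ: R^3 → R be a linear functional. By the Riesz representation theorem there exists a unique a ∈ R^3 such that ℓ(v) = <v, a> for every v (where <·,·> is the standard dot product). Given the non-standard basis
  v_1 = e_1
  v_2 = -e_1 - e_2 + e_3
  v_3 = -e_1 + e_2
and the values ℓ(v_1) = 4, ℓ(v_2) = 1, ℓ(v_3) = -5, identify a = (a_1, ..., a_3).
a = (4, -1, 4)

Write a = (a_1, ..., a_3) in the standard basis. For each basis vector v_i, ℓ(v_i) = <v_i, a> is a linear equation in the a_j's. Collect the n equations into a matrix system V a = ℓ, where row i of V is v_i (expressed in the standard basis). Since V is invertible (lower-triangular with 1s on the diagonal, up to permutation), solve by back-substitution:
  V =
[[1, 0, 0],
 [-1, -1, 1],
 [-1, 1, 0]]
  V a = (4, 1, -5)
Solving gives a = (4, -1, 4).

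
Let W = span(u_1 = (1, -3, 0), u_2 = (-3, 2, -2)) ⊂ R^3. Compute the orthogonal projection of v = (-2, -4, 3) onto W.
proj_W(v) = (68/89, -274/89, -20/89)

Set up U = [u_1 | ... | u_2] ∈ R^(3×2). The projector onto W = col(U) is P = U (U^T U)^(-1) U^T.
Compute U^T U =
  [10, -9]
  [-9, 17],
and U^T v = (10, -8).
Solve U^T U · c = U^T v for the coefficients: c = (98/89, 10/89). The projection is proj_W(v) = U c.
Check: (v - proj_W(v)) · u_1 = 0  (should be 0).
Check: (v - proj_W(v)) · u_2 = 0  (should be 0).
Result: proj_W(v) = (68/89, -274/89, -20/89).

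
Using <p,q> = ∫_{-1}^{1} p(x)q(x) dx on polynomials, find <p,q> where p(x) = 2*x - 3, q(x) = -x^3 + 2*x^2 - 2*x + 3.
<p,q> = -382/15

Expand the product: p(x)·q(x) = -2*x^4 + 7*x^3 - 10*x^2 + 12*x - 9.
∫_{-1}^{1} of each monomial x^k gives [2/(k+1) if k even, 0 if k odd]. Integrating term-by-term (or equivalently evaluating the antiderivative F(x) = -2*x^5/5 + 7*x^4/4 - 10*x^3/3 + 6*x^2 - 9*x at the endpoints):
  F(1) − F(−1) = -299/60 − (1229/60) = -382/15.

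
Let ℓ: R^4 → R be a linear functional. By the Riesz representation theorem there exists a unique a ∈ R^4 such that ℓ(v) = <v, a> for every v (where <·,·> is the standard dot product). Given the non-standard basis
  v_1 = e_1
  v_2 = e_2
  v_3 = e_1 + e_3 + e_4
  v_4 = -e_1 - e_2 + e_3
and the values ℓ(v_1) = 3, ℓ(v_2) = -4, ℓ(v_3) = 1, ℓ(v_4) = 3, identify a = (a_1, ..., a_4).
a = (3, -4, 2, -4)

Write a = (a_1, ..., a_4) in the standard basis. For each basis vector v_i, ℓ(v_i) = <v_i, a> is a linear equation in the a_j's. Collect the n equations into a matrix system V a = ℓ, where row i of V is v_i (expressed in the standard basis). Since V is invertible (lower-triangular with 1s on the diagonal, up to permutation), solve by back-substitution:
  V =
[[1, 0, 0, 0],
 [0, 1, 0, 0],
 [1, 0, 1, 1],
 [-1, -1, 1, 0]]
  V a = (3, -4, 1, 3)
Solving gives a = (3, -4, 2, -4).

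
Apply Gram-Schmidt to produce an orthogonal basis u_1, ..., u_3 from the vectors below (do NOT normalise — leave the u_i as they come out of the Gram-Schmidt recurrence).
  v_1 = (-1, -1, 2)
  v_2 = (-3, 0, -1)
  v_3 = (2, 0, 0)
Orthogonal basis:
  u_1 = (-1, -1, 2)
  u_2 = (-17/6, 1/6, -4/3)
  u_3 = (2/59, -14/59, -6/59)

Apply the Gram-Schmidt recurrence
  u_1 = v_1
  u_i = v_i − Σ_{j<i} ((v_i · u_j) / (u_j · u_j)) · u_j.

Step by step this gives:
  u_1 = (-1, -1, 2)
  u_2 = (-17/6, 1/6, -4/3)
  u_3 = (2/59, -14/59, -6/59)

Orthogonality check:
  u_2 · u_1 = 0 (should be 0)
  u_3 · u_1 = 0 (should be 0)
  u_3 · u_2 = 0 (should be 0)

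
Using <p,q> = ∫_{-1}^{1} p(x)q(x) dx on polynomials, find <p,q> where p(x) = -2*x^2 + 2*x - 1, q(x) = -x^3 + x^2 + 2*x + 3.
<p,q> = -48/5

Expand the product: p(x)·q(x) = 2*x^5 - 4*x^4 - x^3 - 3*x^2 + 4*x - 3.
∫_{-1}^{1} of each monomial x^k gives [2/(k+1) if k even, 0 if k odd]. Integrating term-by-term (or equivalently evaluating the antiderivative F(x) = x^6/3 - 4*x^5/5 - x^4/4 - x^3 + 2*x^2 - 3*x at the endpoints):
  F(1) − F(−1) = -163/60 − (413/60) = -48/5.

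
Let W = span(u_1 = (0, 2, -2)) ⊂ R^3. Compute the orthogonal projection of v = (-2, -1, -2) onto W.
proj_W(v) = (0, 1/2, -1/2)

Set up U = [u_1 | ... | u_1] ∈ R^(3×1). The projector onto W = col(U) is P = U (U^T U)^(-1) U^T.
Compute U^T U =
  [8],
and U^T v = (2).
Solve U^T U · c = U^T v for the coefficients: c = (1/4). The projection is proj_W(v) = U c.
Check: (v - proj_W(v)) · u_1 = 0  (should be 0).
Result: proj_W(v) = (0, 1/2, -1/2).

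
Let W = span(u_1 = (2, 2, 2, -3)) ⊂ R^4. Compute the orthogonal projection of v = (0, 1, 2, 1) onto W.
proj_W(v) = (2/7, 2/7, 2/7, -3/7)

Set up U = [u_1 | ... | u_1] ∈ R^(4×1). The projector onto W = col(U) is P = U (U^T U)^(-1) U^T.
Compute U^T U =
  [21],
and U^T v = (3).
Solve U^T U · c = U^T v for the coefficients: c = (1/7). The projection is proj_W(v) = U c.
Check: (v - proj_W(v)) · u_1 = 0  (should be 0).
Result: proj_W(v) = (2/7, 2/7, 2/7, -3/7).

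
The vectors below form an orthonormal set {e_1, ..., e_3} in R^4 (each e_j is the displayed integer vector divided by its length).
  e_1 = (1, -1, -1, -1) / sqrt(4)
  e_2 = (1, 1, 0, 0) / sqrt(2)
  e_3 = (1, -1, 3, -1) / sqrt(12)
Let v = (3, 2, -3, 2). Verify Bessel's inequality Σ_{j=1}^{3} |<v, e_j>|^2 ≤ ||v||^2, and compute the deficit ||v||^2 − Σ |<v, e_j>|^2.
Σ |<v, e_j>|^2 = 131/6; ||v||^2 = 26; deficit = 25/6

Write each e_j = u_j / sqrt(<u_j, u_j>) where u_j is the displayed integer vector. Then <v, e_j> = <v, u_j> / sqrt(<u_j, u_j>), so |<v, e_j>|^2 = <v, u_j>^2 / <u_j, u_j>.
Coefficients: <v, e_1> = 2/sqrt(4), <v, e_2> = 5/sqrt(2), <v, e_3> = -10/sqrt(12).
Square and sum: Σ |<v, e_j>|^2 = 131/6.
Compute ||v||^2 = v·v = 26.
Deficit = 26 − 131/6 = 25/6 ≥ 0, confirming Bessel's inequality. (The deficit equals ||v − Σ <v,e_j> e_j||^2, the squared distance from v to span{e_j}.)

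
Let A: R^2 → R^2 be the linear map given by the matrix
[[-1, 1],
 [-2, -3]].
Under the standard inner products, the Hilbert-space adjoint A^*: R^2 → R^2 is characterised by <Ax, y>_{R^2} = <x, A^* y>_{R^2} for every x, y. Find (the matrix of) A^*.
A^* = A^T =
[[-1, -2],
 [1, -3]]

For real matrices with standard dot products, the defining identity <Ax, y> = <x, A^* y> gives (Ax)^T y = x^T (A^*) y, i.e. x^T A^T y = x^T (A^*) y. Since this holds for all x, y, we must have A^* = A^T. Therefore
A^* =
[[-1, -2],
 [1, -3]].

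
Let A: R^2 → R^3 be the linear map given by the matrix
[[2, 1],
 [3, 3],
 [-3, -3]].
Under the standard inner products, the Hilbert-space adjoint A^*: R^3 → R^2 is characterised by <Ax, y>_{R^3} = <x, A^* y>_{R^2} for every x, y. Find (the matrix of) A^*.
A^* = A^T =
[[2, 3, -3],
 [1, 3, -3]]

For real matrices with standard dot products, the defining identity <Ax, y> = <x, A^* y> gives (Ax)^T y = x^T (A^*) y, i.e. x^T A^T y = x^T (A^*) y. Since this holds for all x, y, we must have A^* = A^T. Therefore
A^* =
[[2, 3, -3],
 [1, 3, -3]].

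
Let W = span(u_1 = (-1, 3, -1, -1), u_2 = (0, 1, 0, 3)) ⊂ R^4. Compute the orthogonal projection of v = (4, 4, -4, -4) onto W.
proj_W(v) = (-4/3, 16/5, -4/3, -56/15)

Set up U = [u_1 | ... | u_2] ∈ R^(4×2). The projector onto W = col(U) is P = U (U^T U)^(-1) U^T.
Compute U^T U =
  [12, 0]
  [0, 10],
and U^T v = (16, -8).
Solve U^T U · c = U^T v for the coefficients: c = (4/3, -4/5). The projection is proj_W(v) = U c.
Check: (v - proj_W(v)) · u_1 = 0  (should be 0).
Check: (v - proj_W(v)) · u_2 = 0  (should be 0).
Result: proj_W(v) = (-4/3, 16/5, -4/3, -56/15).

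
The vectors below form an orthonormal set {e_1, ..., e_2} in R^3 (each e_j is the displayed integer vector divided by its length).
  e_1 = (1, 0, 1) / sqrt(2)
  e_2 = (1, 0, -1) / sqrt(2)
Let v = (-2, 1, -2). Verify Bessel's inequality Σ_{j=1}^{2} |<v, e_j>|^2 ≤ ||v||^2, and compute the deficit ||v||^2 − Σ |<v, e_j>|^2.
Σ |<v, e_j>|^2 = 8; ||v||^2 = 9; deficit = 1

Write each e_j = u_j / sqrt(<u_j, u_j>) where u_j is the displayed integer vector. Then <v, e_j> = <v, u_j> / sqrt(<u_j, u_j>), so |<v, e_j>|^2 = <v, u_j>^2 / <u_j, u_j>.
Coefficients: <v, e_1> = -4/sqrt(2), <v, e_2> = 0/sqrt(2).
Square and sum: Σ |<v, e_j>|^2 = 8.
Compute ||v||^2 = v·v = 9.
Deficit = 9 − 8 = 1 ≥ 0, confirming Bessel's inequality. (The deficit equals ||v − Σ <v,e_j> e_j||^2, the squared distance from v to span{e_j}.)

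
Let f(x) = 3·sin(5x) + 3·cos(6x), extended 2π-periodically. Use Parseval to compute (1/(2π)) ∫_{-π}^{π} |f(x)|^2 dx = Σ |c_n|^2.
Σ |c_n|^2 = 9

Expand |f|^2 and use orthogonality of {sin(nx), cos(mx)} on [-π, π]:
  ∫_{-π}^{π} sin(nx)^2 dx = π, ∫ cos(mx)^2 dx = π, and cross terms integrate to 0.
So ∫_{-π}^{π} f(x)^2 dx = 3^2 · π + 3^2 · π = (9 + 9)π.
Divide by 2π: (9 + 9)/2 = 9.
By Parseval, this equals Σ |c_n|^2.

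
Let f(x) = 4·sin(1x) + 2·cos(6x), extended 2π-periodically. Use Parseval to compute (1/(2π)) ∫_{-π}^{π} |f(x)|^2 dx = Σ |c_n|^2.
Σ |c_n|^2 = 10

Expand |f|^2 and use orthogonality of {sin(nx), cos(mx)} on [-π, π]:
  ∫_{-π}^{π} sin(nx)^2 dx = π, ∫ cos(mx)^2 dx = π, and cross terms integrate to 0.
So ∫_{-π}^{π} f(x)^2 dx = 4^2 · π + 2^2 · π = (16 + 4)π.
Divide by 2π: (16 + 4)/2 = 10.
By Parseval, this equals Σ |c_n|^2.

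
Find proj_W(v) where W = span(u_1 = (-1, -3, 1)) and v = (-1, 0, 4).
proj_W(v) = (-5/11, -15/11, 5/11)

Set up U = [u_1 | ... | u_1] ∈ R^(3×1). The projector onto W = col(U) is P = U (U^T U)^(-1) U^T.
Compute U^T U =
  [11],
and U^T v = (5).
Solve U^T U · c = U^T v for the coefficients: c = (5/11). The projection is proj_W(v) = U c.
Check: (v - proj_W(v)) · u_1 = 0  (should be 0).
Result: proj_W(v) = (-5/11, -15/11, 5/11).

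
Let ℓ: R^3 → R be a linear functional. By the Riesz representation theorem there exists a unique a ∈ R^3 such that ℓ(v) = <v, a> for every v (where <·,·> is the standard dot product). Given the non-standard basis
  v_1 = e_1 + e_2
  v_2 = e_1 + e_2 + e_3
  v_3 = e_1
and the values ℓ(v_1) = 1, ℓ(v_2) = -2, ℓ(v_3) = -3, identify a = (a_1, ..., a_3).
a = (-3, 4, -3)

Write a = (a_1, ..., a_3) in the standard basis. For each basis vector v_i, ℓ(v_i) = <v_i, a> is a linear equation in the a_j's. Collect the n equations into a matrix system V a = ℓ, where row i of V is v_i (expressed in the standard basis). Since V is invertible (lower-triangular with 1s on the diagonal, up to permutation), solve by back-substitution:
  V =
[[1, 1, 0],
 [1, 1, 1],
 [1, 0, 0]]
  V a = (1, -2, -3)
Solving gives a = (-3, 4, -3).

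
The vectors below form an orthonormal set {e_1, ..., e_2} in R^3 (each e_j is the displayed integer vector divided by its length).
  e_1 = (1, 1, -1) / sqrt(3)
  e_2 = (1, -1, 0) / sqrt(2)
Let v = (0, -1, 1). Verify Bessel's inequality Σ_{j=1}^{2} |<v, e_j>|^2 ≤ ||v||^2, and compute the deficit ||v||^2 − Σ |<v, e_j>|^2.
Σ |<v, e_j>|^2 = 11/6; ||v||^2 = 2; deficit = 1/6

Write each e_j = u_j / sqrt(<u_j, u_j>) where u_j is the displayed integer vector. Then <v, e_j> = <v, u_j> / sqrt(<u_j, u_j>), so |<v, e_j>|^2 = <v, u_j>^2 / <u_j, u_j>.
Coefficients: <v, e_1> = -2/sqrt(3), <v, e_2> = 1/sqrt(2).
Square and sum: Σ |<v, e_j>|^2 = 11/6.
Compute ||v||^2 = v·v = 2.
Deficit = 2 − 11/6 = 1/6 ≥ 0, confirming Bessel's inequality. (The deficit equals ||v − Σ <v,e_j> e_j||^2, the squared distance from v to span{e_j}.)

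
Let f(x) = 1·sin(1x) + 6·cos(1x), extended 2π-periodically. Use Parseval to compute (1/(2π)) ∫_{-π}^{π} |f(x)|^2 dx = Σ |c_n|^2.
Σ |c_n|^2 = 37/2

Expand |f|^2 and use orthogonality of {sin(nx), cos(mx)} on [-π, π]:
  ∫_{-π}^{π} sin(nx)^2 dx = π, ∫ cos(mx)^2 dx = π, and cross terms integrate to 0.
So ∫_{-π}^{π} f(x)^2 dx = 1^2 · π + 6^2 · π = (1 + 36)π.
Divide by 2π: (1 + 36)/2 = 37/2.
By Parseval, this equals Σ |c_n|^2.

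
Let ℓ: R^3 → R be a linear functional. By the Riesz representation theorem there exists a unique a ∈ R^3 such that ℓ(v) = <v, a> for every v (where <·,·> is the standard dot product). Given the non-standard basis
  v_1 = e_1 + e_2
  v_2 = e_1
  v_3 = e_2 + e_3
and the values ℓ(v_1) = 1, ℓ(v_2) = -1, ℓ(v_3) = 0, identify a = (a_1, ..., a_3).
a = (-1, 2, -2)

Write a = (a_1, ..., a_3) in the standard basis. For each basis vector v_i, ℓ(v_i) = <v_i, a> is a linear equation in the a_j's. Collect the n equations into a matrix system V a = ℓ, where row i of V is v_i (expressed in the standard basis). Since V is invertible (lower-triangular with 1s on the diagonal, up to permutation), solve by back-substitution:
  V =
[[1, 1, 0],
 [1, 0, 0],
 [0, 1, 1]]
  V a = (1, -1, 0)
Solving gives a = (-1, 2, -2).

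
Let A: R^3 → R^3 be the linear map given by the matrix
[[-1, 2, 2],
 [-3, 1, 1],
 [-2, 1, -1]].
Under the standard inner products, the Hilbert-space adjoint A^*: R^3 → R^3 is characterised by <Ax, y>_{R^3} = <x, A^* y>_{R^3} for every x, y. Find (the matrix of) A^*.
A^* = A^T =
[[-1, -3, -2],
 [2, 1, 1],
 [2, 1, -1]]

For real matrices with standard dot products, the defining identity <Ax, y> = <x, A^* y> gives (Ax)^T y = x^T (A^*) y, i.e. x^T A^T y = x^T (A^*) y. Since this holds for all x, y, we must have A^* = A^T. Therefore
A^* =
[[-1, -3, -2],
 [2, 1, 1],
 [2, 1, -1]].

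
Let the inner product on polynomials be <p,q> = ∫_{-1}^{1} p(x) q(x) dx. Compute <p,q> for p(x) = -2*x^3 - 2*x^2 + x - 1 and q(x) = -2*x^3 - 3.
<p,q> = 362/35

Expand the product: p(x)·q(x) = 4*x^6 + 4*x^5 - 2*x^4 + 8*x^3 + 6*x^2 - 3*x + 3.
∫_{-1}^{1} of each monomial x^k gives [2/(k+1) if k even, 0 if k odd]. Integrating term-by-term (or equivalently evaluating the antiderivative F(x) = 4*x^7/7 + 2*x^6/3 - 2*x^5/5 + 2*x^4 + 2*x^3 - 3*x^2/2 + 3*x at the endpoints):
  F(1) − F(−1) = 1331/210 − (-841/210) = 362/35.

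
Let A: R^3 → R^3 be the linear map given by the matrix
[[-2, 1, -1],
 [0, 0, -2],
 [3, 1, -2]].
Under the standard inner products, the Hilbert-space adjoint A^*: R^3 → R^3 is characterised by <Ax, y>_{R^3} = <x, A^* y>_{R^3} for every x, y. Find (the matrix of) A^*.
A^* = A^T =
[[-2, 0, 3],
 [1, 0, 1],
 [-1, -2, -2]]

For real matrices with standard dot products, the defining identity <Ax, y> = <x, A^* y> gives (Ax)^T y = x^T (A^*) y, i.e. x^T A^T y = x^T (A^*) y. Since this holds for all x, y, we must have A^* = A^T. Therefore
A^* =
[[-2, 0, 3],
 [1, 0, 1],
 [-1, -2, -2]].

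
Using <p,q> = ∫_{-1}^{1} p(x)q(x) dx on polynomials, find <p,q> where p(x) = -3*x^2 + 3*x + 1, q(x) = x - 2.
<p,q> = 2

Expand the product: p(x)·q(x) = -3*x^3 + 9*x^2 - 5*x - 2.
∫_{-1}^{1} of each monomial x^k gives [2/(k+1) if k even, 0 if k odd]. Integrating term-by-term (or equivalently evaluating the antiderivative F(x) = -3*x^4/4 + 3*x^3 - 5*x^2/2 - 2*x at the endpoints):
  F(1) − F(−1) = -9/4 − (-17/4) = 2.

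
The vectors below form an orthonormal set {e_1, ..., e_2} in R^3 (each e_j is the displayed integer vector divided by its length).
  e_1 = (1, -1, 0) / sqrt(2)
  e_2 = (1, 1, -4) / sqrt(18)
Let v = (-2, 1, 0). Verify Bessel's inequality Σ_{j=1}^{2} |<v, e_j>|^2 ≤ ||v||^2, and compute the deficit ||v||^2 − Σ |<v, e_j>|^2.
Σ |<v, e_j>|^2 = 41/9; ||v||^2 = 5; deficit = 4/9

Write each e_j = u_j / sqrt(<u_j, u_j>) where u_j is the displayed integer vector. Then <v, e_j> = <v, u_j> / sqrt(<u_j, u_j>), so |<v, e_j>|^2 = <v, u_j>^2 / <u_j, u_j>.
Coefficients: <v, e_1> = -3/sqrt(2), <v, e_2> = -1/sqrt(18).
Square and sum: Σ |<v, e_j>|^2 = 41/9.
Compute ||v||^2 = v·v = 5.
Deficit = 5 − 41/9 = 4/9 ≥ 0, confirming Bessel's inequality. (The deficit equals ||v − Σ <v,e_j> e_j||^2, the squared distance from v to span{e_j}.)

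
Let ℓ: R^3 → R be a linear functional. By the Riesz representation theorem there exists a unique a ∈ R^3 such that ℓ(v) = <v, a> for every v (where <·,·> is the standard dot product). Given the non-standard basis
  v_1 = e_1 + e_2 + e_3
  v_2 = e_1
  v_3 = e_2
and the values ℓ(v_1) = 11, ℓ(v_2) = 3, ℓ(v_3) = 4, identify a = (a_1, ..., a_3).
a = (3, 4, 4)

Write a = (a_1, ..., a_3) in the standard basis. For each basis vector v_i, ℓ(v_i) = <v_i, a> is a linear equation in the a_j's. Collect the n equations into a matrix system V a = ℓ, where row i of V is v_i (expressed in the standard basis). Since V is invertible (lower-triangular with 1s on the diagonal, up to permutation), solve by back-substitution:
  V =
[[1, 1, 1],
 [1, 0, 0],
 [0, 1, 0]]
  V a = (11, 3, 4)
Solving gives a = (3, 4, 4).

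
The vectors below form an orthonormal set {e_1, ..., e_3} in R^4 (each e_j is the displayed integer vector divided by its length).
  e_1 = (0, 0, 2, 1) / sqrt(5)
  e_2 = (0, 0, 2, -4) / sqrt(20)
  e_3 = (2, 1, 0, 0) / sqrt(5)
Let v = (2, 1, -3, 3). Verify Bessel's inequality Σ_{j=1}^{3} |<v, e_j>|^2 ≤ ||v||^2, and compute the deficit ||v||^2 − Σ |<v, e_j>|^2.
Σ |<v, e_j>|^2 = 23; ||v||^2 = 23; deficit = 0

Write each e_j = u_j / sqrt(<u_j, u_j>) where u_j is the displayed integer vector. Then <v, e_j> = <v, u_j> / sqrt(<u_j, u_j>), so |<v, e_j>|^2 = <v, u_j>^2 / <u_j, u_j>.
Coefficients: <v, e_1> = -3/sqrt(5), <v, e_2> = -18/sqrt(20), <v, e_3> = 5/sqrt(5).
Square and sum: Σ |<v, e_j>|^2 = 23.
Compute ||v||^2 = v·v = 23.
Deficit = 23 − 23 = 0 ≥ 0, confirming Bessel's inequality. (The deficit equals ||v − Σ <v,e_j> e_j||^2, the squared distance from v to span{e_j}.)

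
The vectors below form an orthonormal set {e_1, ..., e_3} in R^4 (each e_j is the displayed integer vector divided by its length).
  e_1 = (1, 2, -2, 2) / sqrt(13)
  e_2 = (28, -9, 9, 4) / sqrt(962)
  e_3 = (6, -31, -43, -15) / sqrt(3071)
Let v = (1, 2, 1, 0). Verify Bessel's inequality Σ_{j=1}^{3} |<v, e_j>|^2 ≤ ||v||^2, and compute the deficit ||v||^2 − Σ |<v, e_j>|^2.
Σ |<v, e_j>|^2 = 707/166; ||v||^2 = 6; deficit = 289/166

Write each e_j = u_j / sqrt(<u_j, u_j>) where u_j is the displayed integer vector. Then <v, e_j> = <v, u_j> / sqrt(<u_j, u_j>), so |<v, e_j>|^2 = <v, u_j>^2 / <u_j, u_j>.
Coefficients: <v, e_1> = 3/sqrt(13), <v, e_2> = 19/sqrt(962), <v, e_3> = -99/sqrt(3071).
Square and sum: Σ |<v, e_j>|^2 = 707/166.
Compute ||v||^2 = v·v = 6.
Deficit = 6 − 707/166 = 289/166 ≥ 0, confirming Bessel's inequality. (The deficit equals ||v − Σ <v,e_j> e_j||^2, the squared distance from v to span{e_j}.)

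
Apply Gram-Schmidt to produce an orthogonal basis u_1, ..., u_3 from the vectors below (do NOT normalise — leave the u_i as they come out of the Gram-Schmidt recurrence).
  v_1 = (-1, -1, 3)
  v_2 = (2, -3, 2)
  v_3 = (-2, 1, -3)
Orthogonal basis:
  u_1 = (-1, -1, 3)
  u_2 = (29/11, -26/11, 1/11)
  u_3 = (-49/46, -28/23, -35/46)

Apply the Gram-Schmidt recurrence
  u_1 = v_1
  u_i = v_i − Σ_{j<i} ((v_i · u_j) / (u_j · u_j)) · u_j.

Step by step this gives:
  u_1 = (-1, -1, 3)
  u_2 = (29/11, -26/11, 1/11)
  u_3 = (-49/46, -28/23, -35/46)

Orthogonality check:
  u_2 · u_1 = 0 (should be 0)
  u_3 · u_1 = 0 (should be 0)
  u_3 · u_2 = 0 (should be 0)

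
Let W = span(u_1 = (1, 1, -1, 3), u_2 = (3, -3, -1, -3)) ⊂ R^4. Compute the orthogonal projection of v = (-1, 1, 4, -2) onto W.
proj_W(v) = (-87/34, 9/34, 55/34, -69/34)

Set up U = [u_1 | ... | u_2] ∈ R^(4×2). The projector onto W = col(U) is P = U (U^T U)^(-1) U^T.
Compute U^T U =
  [12, -8]
  [-8, 28],
and U^T v = (-10, -4).
Solve U^T U · c = U^T v for the coefficients: c = (-39/34, -8/17). The projection is proj_W(v) = U c.
Check: (v - proj_W(v)) · u_1 = 0  (should be 0).
Check: (v - proj_W(v)) · u_2 = 0  (should be 0).
Result: proj_W(v) = (-87/34, 9/34, 55/34, -69/34).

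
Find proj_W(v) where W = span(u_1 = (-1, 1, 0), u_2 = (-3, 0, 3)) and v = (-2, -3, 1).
proj_W(v) = (-2/3, -5/3, 7/3)

Set up U = [u_1 | ... | u_2] ∈ R^(3×2). The projector onto W = col(U) is P = U (U^T U)^(-1) U^T.
Compute U^T U =
  [2, 3]
  [3, 18],
and U^T v = (-1, 9).
Solve U^T U · c = U^T v for the coefficients: c = (-5/3, 7/9). The projection is proj_W(v) = U c.
Check: (v - proj_W(v)) · u_1 = 0  (should be 0).
Check: (v - proj_W(v)) · u_2 = 0  (should be 0).
Result: proj_W(v) = (-2/3, -5/3, 7/3).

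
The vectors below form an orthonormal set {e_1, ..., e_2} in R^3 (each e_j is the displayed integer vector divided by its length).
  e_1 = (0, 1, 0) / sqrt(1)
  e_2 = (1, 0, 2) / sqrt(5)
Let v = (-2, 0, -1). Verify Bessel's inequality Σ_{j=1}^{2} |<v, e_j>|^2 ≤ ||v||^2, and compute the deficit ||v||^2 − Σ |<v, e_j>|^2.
Σ |<v, e_j>|^2 = 16/5; ||v||^2 = 5; deficit = 9/5

Write each e_j = u_j / sqrt(<u_j, u_j>) where u_j is the displayed integer vector. Then <v, e_j> = <v, u_j> / sqrt(<u_j, u_j>), so |<v, e_j>|^2 = <v, u_j>^2 / <u_j, u_j>.
Coefficients: <v, e_1> = 0/sqrt(1), <v, e_2> = -4/sqrt(5).
Square and sum: Σ |<v, e_j>|^2 = 16/5.
Compute ||v||^2 = v·v = 5.
Deficit = 5 − 16/5 = 9/5 ≥ 0, confirming Bessel's inequality. (The deficit equals ||v − Σ <v,e_j> e_j||^2, the squared distance from v to span{e_j}.)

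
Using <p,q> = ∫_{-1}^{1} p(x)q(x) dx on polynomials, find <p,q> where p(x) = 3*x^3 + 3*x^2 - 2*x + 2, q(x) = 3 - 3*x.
<p,q> = 92/5

Expand the product: p(x)·q(x) = -9*x^4 + 15*x^2 - 12*x + 6.
∫_{-1}^{1} of each monomial x^k gives [2/(k+1) if k even, 0 if k odd]. Integrating term-by-term (or equivalently evaluating the antiderivative F(x) = -9*x^5/5 + 5*x^3 - 6*x^2 + 6*x at the endpoints):
  F(1) − F(−1) = 16/5 − (-76/5) = 92/5.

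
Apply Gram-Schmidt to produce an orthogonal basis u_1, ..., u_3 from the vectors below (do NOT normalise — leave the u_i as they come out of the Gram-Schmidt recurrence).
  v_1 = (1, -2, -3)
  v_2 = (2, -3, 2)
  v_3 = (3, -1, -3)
Orthogonal basis:
  u_1 = (1, -2, -3)
  u_2 = (13/7, -19/7, 17/7)
  u_3 = (17/9, 136/117, -17/117)

Apply the Gram-Schmidt recurrence
  u_1 = v_1
  u_i = v_i − Σ_{j<i} ((v_i · u_j) / (u_j · u_j)) · u_j.

Step by step this gives:
  u_1 = (1, -2, -3)
  u_2 = (13/7, -19/7, 17/7)
  u_3 = (17/9, 136/117, -17/117)

Orthogonality check:
  u_2 · u_1 = 0 (should be 0)
  u_3 · u_1 = 0 (should be 0)
  u_3 · u_2 = 0 (should be 0)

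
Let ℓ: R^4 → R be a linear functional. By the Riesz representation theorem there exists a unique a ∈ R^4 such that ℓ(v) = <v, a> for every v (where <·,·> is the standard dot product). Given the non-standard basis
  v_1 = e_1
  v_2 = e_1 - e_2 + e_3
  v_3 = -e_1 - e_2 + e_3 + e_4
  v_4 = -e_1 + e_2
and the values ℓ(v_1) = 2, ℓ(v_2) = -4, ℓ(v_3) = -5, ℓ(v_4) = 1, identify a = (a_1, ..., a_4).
a = (2, 3, -3, 3)

Write a = (a_1, ..., a_4) in the standard basis. For each basis vector v_i, ℓ(v_i) = <v_i, a> is a linear equation in the a_j's. Collect the n equations into a matrix system V a = ℓ, where row i of V is v_i (expressed in the standard basis). Since V is invertible (lower-triangular with 1s on the diagonal, up to permutation), solve by back-substitution:
  V =
[[1, 0, 0, 0],
 [1, -1, 1, 0],
 [-1, -1, 1, 1],
 [-1, 1, 0, 0]]
  V a = (2, -4, -5, 1)
Solving gives a = (2, 3, -3, 3).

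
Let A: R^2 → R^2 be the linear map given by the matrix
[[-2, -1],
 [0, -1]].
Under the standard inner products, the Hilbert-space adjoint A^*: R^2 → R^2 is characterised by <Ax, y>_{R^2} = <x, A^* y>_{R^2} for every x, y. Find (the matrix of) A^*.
A^* = A^T =
[[-2, 0],
 [-1, -1]]

For real matrices with standard dot products, the defining identity <Ax, y> = <x, A^* y> gives (Ax)^T y = x^T (A^*) y, i.e. x^T A^T y = x^T (A^*) y. Since this holds for all x, y, we must have A^* = A^T. Therefore
A^* =
[[-2, 0],
 [-1, -1]].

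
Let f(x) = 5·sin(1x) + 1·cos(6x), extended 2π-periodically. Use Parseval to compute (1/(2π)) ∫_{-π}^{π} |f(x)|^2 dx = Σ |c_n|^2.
Σ |c_n|^2 = 13

Expand |f|^2 and use orthogonality of {sin(nx), cos(mx)} on [-π, π]:
  ∫_{-π}^{π} sin(nx)^2 dx = π, ∫ cos(mx)^2 dx = π, and cross terms integrate to 0.
So ∫_{-π}^{π} f(x)^2 dx = 5^2 · π + 1^2 · π = (25 + 1)π.
Divide by 2π: (25 + 1)/2 = 13.
By Parseval, this equals Σ |c_n|^2.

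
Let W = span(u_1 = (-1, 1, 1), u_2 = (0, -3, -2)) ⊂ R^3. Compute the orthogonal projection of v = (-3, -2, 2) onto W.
proj_W(v) = (-7/2, -1, 1/2)

Set up U = [u_1 | ... | u_2] ∈ R^(3×2). The projector onto W = col(U) is P = U (U^T U)^(-1) U^T.
Compute U^T U =
  [3, -5]
  [-5, 13],
and U^T v = (3, 2).
Solve U^T U · c = U^T v for the coefficients: c = (7/2, 3/2). The projection is proj_W(v) = U c.
Check: (v - proj_W(v)) · u_1 = 0  (should be 0).
Check: (v - proj_W(v)) · u_2 = 0  (should be 0).
Result: proj_W(v) = (-7/2, -1, 1/2).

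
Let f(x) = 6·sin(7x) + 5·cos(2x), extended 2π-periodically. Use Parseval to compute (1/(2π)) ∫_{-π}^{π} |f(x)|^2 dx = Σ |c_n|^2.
Σ |c_n|^2 = 61/2

Expand |f|^2 and use orthogonality of {sin(nx), cos(mx)} on [-π, π]:
  ∫_{-π}^{π} sin(nx)^2 dx = π, ∫ cos(mx)^2 dx = π, and cross terms integrate to 0.
So ∫_{-π}^{π} f(x)^2 dx = 6^2 · π + 5^2 · π = (36 + 25)π.
Divide by 2π: (36 + 25)/2 = 61/2.
By Parseval, this equals Σ |c_n|^2.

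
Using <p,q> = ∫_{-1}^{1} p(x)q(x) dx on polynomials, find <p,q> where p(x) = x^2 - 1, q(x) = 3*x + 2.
<p,q> = -8/3

Expand the product: p(x)·q(x) = 3*x^3 + 2*x^2 - 3*x - 2.
∫_{-1}^{1} of each monomial x^k gives [2/(k+1) if k even, 0 if k odd]. Integrating term-by-term (or equivalently evaluating the antiderivative F(x) = 3*x^4/4 + 2*x^3/3 - 3*x^2/2 - 2*x at the endpoints):
  F(1) − F(−1) = -25/12 − (7/12) = -8/3.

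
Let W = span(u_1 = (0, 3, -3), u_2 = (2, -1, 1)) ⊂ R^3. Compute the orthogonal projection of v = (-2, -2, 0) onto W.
proj_W(v) = (-2, -1, 1)

Set up U = [u_1 | ... | u_2] ∈ R^(3×2). The projector onto W = col(U) is P = U (U^T U)^(-1) U^T.
Compute U^T U =
  [18, -6]
  [-6, 6],
and U^T v = (-6, -2).
Solve U^T U · c = U^T v for the coefficients: c = (-2/3, -1). The projection is proj_W(v) = U c.
Check: (v - proj_W(v)) · u_1 = 0  (should be 0).
Check: (v - proj_W(v)) · u_2 = 0  (should be 0).
Result: proj_W(v) = (-2, -1, 1).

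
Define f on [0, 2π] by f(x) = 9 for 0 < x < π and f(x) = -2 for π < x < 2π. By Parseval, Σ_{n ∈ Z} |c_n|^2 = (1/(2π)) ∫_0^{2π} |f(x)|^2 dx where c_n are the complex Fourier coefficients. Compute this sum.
Σ |c_n|^2 = 85/2

Parseval equates the L^2 energy of f (normalised by 1/(2π)) with the ℓ^2 sum of its Fourier coefficients: (1/(2π)) ∫_0^{2π} |f|^2 = Σ |c_n|^2.
Compute the left side: (1/(2π)) [∫_0^π 9^2 dx + ∫_π^{2π} (-2)^2 dx] = (1/(2π)) · (81π + 4π) = (81 + 4)/2 = 85/2.
So Σ_{n ∈ Z} |c_n|^2 = 85/2.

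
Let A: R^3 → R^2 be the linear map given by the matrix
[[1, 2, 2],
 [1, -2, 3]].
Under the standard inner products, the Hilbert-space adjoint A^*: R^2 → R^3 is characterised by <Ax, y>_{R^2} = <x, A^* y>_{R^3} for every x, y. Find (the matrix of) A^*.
A^* = A^T =
[[1, 1],
 [2, -2],
 [2, 3]]

For real matrices with standard dot products, the defining identity <Ax, y> = <x, A^* y> gives (Ax)^T y = x^T (A^*) y, i.e. x^T A^T y = x^T (A^*) y. Since this holds for all x, y, we must have A^* = A^T. Therefore
A^* =
[[1, 1],
 [2, -2],
 [2, 3]].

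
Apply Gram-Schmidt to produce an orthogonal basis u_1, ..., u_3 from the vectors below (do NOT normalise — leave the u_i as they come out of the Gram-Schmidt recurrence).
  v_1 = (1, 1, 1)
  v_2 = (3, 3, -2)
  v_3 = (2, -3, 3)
Orthogonal basis:
  u_1 = (1, 1, 1)
  u_2 = (5/3, 5/3, -10/3)
  u_3 = (5/2, -5/2, 0)

Apply the Gram-Schmidt recurrence
  u_1 = v_1
  u_i = v_i − Σ_{j<i} ((v_i · u_j) / (u_j · u_j)) · u_j.

Step by step this gives:
  u_1 = (1, 1, 1)
  u_2 = (5/3, 5/3, -10/3)
  u_3 = (5/2, -5/2, 0)

Orthogonality check:
  u_2 · u_1 = 0 (should be 0)
  u_3 · u_1 = 0 (should be 0)
  u_3 · u_2 = 0 (should be 0)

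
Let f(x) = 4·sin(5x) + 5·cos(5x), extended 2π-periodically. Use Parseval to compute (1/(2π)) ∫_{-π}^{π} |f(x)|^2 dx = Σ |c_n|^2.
Σ |c_n|^2 = 41/2

Expand |f|^2 and use orthogonality of {sin(nx), cos(mx)} on [-π, π]:
  ∫_{-π}^{π} sin(nx)^2 dx = π, ∫ cos(mx)^2 dx = π, and cross terms integrate to 0.
So ∫_{-π}^{π} f(x)^2 dx = 4^2 · π + 5^2 · π = (16 + 25)π.
Divide by 2π: (16 + 25)/2 = 41/2.
By Parseval, this equals Σ |c_n|^2.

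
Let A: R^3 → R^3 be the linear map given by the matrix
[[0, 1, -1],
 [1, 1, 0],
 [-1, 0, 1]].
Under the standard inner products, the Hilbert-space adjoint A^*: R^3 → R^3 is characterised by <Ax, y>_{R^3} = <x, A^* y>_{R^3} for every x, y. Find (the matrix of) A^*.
A^* = A^T =
[[0, 1, -1],
 [1, 1, 0],
 [-1, 0, 1]]

For real matrices with standard dot products, the defining identity <Ax, y> = <x, A^* y> gives (Ax)^T y = x^T (A^*) y, i.e. x^T A^T y = x^T (A^*) y. Since this holds for all x, y, we must have A^* = A^T. Therefore
A^* =
[[0, 1, -1],
 [1, 1, 0],
 [-1, 0, 1]].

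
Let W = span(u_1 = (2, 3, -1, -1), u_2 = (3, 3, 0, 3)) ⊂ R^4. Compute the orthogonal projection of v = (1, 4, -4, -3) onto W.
proj_W(v) = (56/29, 111/29, -55/29, -109/29)

Set up U = [u_1 | ... | u_2] ∈ R^(4×2). The projector onto W = col(U) is P = U (U^T U)^(-1) U^T.
Compute U^T U =
  [15, 12]
  [12, 27],
and U^T v = (21, 6).
Solve U^T U · c = U^T v for the coefficients: c = (55/29, -18/29). The projection is proj_W(v) = U c.
Check: (v - proj_W(v)) · u_1 = 0  (should be 0).
Check: (v - proj_W(v)) · u_2 = 0  (should be 0).
Result: proj_W(v) = (56/29, 111/29, -55/29, -109/29).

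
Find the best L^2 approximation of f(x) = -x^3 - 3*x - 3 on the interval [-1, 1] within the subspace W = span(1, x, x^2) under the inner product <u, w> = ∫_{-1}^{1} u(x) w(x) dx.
g(x) = -18*x/5 - 3

The best approximation g ∈ W is the orthogonal projection of f onto W. Writing g = a_0 + a_1 x + a_2 x^2, the coefficients solve the normal equations G · a = b where
  G_{ij} = <φ_i, φ_j> and b_i = <f, φ_i>, with φ_0 = 1, φ_1 = x, φ_2 = x^2.
G =
  [2, 0, 2/3]
  [0, 2/3, 0]
  [2/3, 0, 2/5],
b = (-6, -12/5, -2).
Solving gives a_0 = -3, a_1 = -18/5, a_2 = 0, so
  g(x) = -18*x/5 - 3.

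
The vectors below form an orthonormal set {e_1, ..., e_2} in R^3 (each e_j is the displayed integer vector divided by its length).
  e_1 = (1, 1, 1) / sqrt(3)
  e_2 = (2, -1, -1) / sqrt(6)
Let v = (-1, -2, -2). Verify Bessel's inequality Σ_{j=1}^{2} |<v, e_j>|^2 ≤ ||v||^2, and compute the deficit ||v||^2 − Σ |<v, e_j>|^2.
Σ |<v, e_j>|^2 = 9; ||v||^2 = 9; deficit = 0

Write each e_j = u_j / sqrt(<u_j, u_j>) where u_j is the displayed integer vector. Then <v, e_j> = <v, u_j> / sqrt(<u_j, u_j>), so |<v, e_j>|^2 = <v, u_j>^2 / <u_j, u_j>.
Coefficients: <v, e_1> = -5/sqrt(3), <v, e_2> = 2/sqrt(6).
Square and sum: Σ |<v, e_j>|^2 = 9.
Compute ||v||^2 = v·v = 9.
Deficit = 9 − 9 = 0 ≥ 0, confirming Bessel's inequality. (The deficit equals ||v − Σ <v,e_j> e_j||^2, the squared distance from v to span{e_j}.)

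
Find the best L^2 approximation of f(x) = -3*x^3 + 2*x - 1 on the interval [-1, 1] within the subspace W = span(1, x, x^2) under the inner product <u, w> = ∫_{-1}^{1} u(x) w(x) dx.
g(x) = x/5 - 1

The best approximation g ∈ W is the orthogonal projection of f onto W. Writing g = a_0 + a_1 x + a_2 x^2, the coefficients solve the normal equations G · a = b where
  G_{ij} = <φ_i, φ_j> and b_i = <f, φ_i>, with φ_0 = 1, φ_1 = x, φ_2 = x^2.
G =
  [2, 0, 2/3]
  [0, 2/3, 0]
  [2/3, 0, 2/5],
b = (-2, 2/15, -2/3).
Solving gives a_0 = -1, a_1 = 1/5, a_2 = 0, so
  g(x) = x/5 - 1.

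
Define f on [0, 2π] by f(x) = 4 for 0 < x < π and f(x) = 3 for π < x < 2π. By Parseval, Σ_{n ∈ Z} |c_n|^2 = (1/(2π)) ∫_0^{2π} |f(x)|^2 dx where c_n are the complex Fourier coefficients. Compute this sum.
Σ |c_n|^2 = 25/2

Parseval equates the L^2 energy of f (normalised by 1/(2π)) with the ℓ^2 sum of its Fourier coefficients: (1/(2π)) ∫_0^{2π} |f|^2 = Σ |c_n|^2.
Compute the left side: (1/(2π)) [∫_0^π 4^2 dx + ∫_π^{2π} 3^2 dx] = (1/(2π)) · (16π + 9π) = (16 + 9)/2 = 25/2.
So Σ_{n ∈ Z} |c_n|^2 = 25/2.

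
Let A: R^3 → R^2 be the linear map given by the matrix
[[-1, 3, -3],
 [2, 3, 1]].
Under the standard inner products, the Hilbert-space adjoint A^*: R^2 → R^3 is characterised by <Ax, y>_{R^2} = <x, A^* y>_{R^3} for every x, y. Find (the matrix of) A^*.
A^* = A^T =
[[-1, 2],
 [3, 3],
 [-3, 1]]

For real matrices with standard dot products, the defining identity <Ax, y> = <x, A^* y> gives (Ax)^T y = x^T (A^*) y, i.e. x^T A^T y = x^T (A^*) y. Since this holds for all x, y, we must have A^* = A^T. Therefore
A^* =
[[-1, 2],
 [3, 3],
 [-3, 1]].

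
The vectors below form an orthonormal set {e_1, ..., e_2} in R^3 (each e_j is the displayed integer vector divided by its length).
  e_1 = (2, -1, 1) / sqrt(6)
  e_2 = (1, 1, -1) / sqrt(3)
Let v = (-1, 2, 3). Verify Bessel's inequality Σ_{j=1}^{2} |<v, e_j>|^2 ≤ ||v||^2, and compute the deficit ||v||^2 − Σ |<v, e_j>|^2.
Σ |<v, e_j>|^2 = 3/2; ||v||^2 = 14; deficit = 25/2

Write each e_j = u_j / sqrt(<u_j, u_j>) where u_j is the displayed integer vector. Then <v, e_j> = <v, u_j> / sqrt(<u_j, u_j>), so |<v, e_j>|^2 = <v, u_j>^2 / <u_j, u_j>.
Coefficients: <v, e_1> = -1/sqrt(6), <v, e_2> = -2/sqrt(3).
Square and sum: Σ |<v, e_j>|^2 = 3/2.
Compute ||v||^2 = v·v = 14.
Deficit = 14 − 3/2 = 25/2 ≥ 0, confirming Bessel's inequality. (The deficit equals ||v − Σ <v,e_j> e_j||^2, the squared distance from v to span{e_j}.)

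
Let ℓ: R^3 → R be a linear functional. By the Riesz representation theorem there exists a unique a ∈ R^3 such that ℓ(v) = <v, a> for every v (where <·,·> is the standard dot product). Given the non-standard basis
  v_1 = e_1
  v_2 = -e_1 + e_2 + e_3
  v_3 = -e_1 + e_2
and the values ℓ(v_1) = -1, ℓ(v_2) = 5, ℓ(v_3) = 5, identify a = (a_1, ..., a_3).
a = (-1, 4, 0)

Write a = (a_1, ..., a_3) in the standard basis. For each basis vector v_i, ℓ(v_i) = <v_i, a> is a linear equation in the a_j's. Collect the n equations into a matrix system V a = ℓ, where row i of V is v_i (expressed in the standard basis). Since V is invertible (lower-triangular with 1s on the diagonal, up to permutation), solve by back-substitution:
  V =
[[1, 0, 0],
 [-1, 1, 1],
 [-1, 1, 0]]
  V a = (-1, 5, 5)
Solving gives a = (-1, 4, 0).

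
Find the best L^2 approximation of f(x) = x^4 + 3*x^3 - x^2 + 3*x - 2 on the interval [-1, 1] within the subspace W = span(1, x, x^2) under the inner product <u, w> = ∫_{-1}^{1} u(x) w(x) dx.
g(x) = -x^2/7 + 24*x/5 - 73/35

The best approximation g ∈ W is the orthogonal projection of f onto W. Writing g = a_0 + a_1 x + a_2 x^2, the coefficients solve the normal equations G · a = b where
  G_{ij} = <φ_i, φ_j> and b_i = <f, φ_i>, with φ_0 = 1, φ_1 = x, φ_2 = x^2.
G =
  [2, 0, 2/3]
  [0, 2/3, 0]
  [2/3, 0, 2/5],
b = (-64/15, 16/5, -152/105).
Solving gives a_0 = -73/35, a_1 = 24/5, a_2 = -1/7, so
  g(x) = -x^2/7 + 24*x/5 - 73/35.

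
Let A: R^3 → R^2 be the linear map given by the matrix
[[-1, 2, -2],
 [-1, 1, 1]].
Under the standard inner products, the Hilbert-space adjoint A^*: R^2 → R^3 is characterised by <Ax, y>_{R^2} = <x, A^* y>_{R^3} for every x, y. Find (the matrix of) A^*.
A^* = A^T =
[[-1, -1],
 [2, 1],
 [-2, 1]]

For real matrices with standard dot products, the defining identity <Ax, y> = <x, A^* y> gives (Ax)^T y = x^T (A^*) y, i.e. x^T A^T y = x^T (A^*) y. Since this holds for all x, y, we must have A^* = A^T. Therefore
A^* =
[[-1, -1],
 [2, 1],
 [-2, 1]].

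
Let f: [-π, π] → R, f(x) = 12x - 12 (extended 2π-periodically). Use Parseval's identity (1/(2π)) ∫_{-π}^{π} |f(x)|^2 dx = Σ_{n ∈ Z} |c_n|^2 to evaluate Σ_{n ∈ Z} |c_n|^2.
Σ |c_n|^2 = 48π^2 + 144

Expand and integrate term by term over [-π, π]:
  ∫ (12x)^2 dx = 144·(2π^3/3); ∫ 2·12·(-12)·x dx = 0 (odd integrand); ∫ (-12)^2 dx = 144·2π.
So (1/(2π)) ∫_{-π}^{π} (12x - 12)^2 dx = 144π^2/3 + 144 = 48π^2 + 144.
Parseval ⇒ Σ |c_n|^2 = 48π^2 + 144.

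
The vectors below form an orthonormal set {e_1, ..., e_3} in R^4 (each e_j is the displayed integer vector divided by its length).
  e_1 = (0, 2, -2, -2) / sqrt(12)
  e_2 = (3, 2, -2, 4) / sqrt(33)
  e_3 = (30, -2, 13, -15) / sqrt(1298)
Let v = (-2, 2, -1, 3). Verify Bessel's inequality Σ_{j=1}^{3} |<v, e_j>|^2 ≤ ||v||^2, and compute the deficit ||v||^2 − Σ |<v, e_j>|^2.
Σ |<v, e_j>|^2 = 934/59; ||v||^2 = 18; deficit = 128/59

Write each e_j = u_j / sqrt(<u_j, u_j>) where u_j is the displayed integer vector. Then <v, e_j> = <v, u_j> / sqrt(<u_j, u_j>), so |<v, e_j>|^2 = <v, u_j>^2 / <u_j, u_j>.
Coefficients: <v, e_1> = 0/sqrt(12), <v, e_2> = 12/sqrt(33), <v, e_3> = -122/sqrt(1298).
Square and sum: Σ |<v, e_j>|^2 = 934/59.
Compute ||v||^2 = v·v = 18.
Deficit = 18 − 934/59 = 128/59 ≥ 0, confirming Bessel's inequality. (The deficit equals ||v − Σ <v,e_j> e_j||^2, the squared distance from v to span{e_j}.)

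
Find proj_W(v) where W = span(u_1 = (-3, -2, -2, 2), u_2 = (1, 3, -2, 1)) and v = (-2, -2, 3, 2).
proj_W(v) = (-80/51, -142/51, 16/17, -10/51)

Set up U = [u_1 | ... | u_2] ∈ R^(4×2). The projector onto W = col(U) is P = U (U^T U)^(-1) U^T.
Compute U^T U =
  [21, -3]
  [-3, 15],
and U^T v = (8, -12).
Solve U^T U · c = U^T v for the coefficients: c = (14/51, -38/51). The projection is proj_W(v) = U c.
Check: (v - proj_W(v)) · u_1 = 0  (should be 0).
Check: (v - proj_W(v)) · u_2 = 0  (should be 0).
Result: proj_W(v) = (-80/51, -142/51, 16/17, -10/51).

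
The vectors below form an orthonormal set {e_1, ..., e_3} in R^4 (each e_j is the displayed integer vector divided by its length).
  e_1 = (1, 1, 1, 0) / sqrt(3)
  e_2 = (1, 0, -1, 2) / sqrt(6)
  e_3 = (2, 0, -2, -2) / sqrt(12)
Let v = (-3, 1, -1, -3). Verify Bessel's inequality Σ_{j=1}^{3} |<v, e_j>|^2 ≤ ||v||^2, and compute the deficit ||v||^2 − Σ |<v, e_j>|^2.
Σ |<v, e_j>|^2 = 14; ||v||^2 = 20; deficit = 6

Write each e_j = u_j / sqrt(<u_j, u_j>) where u_j is the displayed integer vector. Then <v, e_j> = <v, u_j> / sqrt(<u_j, u_j>), so |<v, e_j>|^2 = <v, u_j>^2 / <u_j, u_j>.
Coefficients: <v, e_1> = -3/sqrt(3), <v, e_2> = -8/sqrt(6), <v, e_3> = 2/sqrt(12).
Square and sum: Σ |<v, e_j>|^2 = 14.
Compute ||v||^2 = v·v = 20.
Deficit = 20 − 14 = 6 ≥ 0, confirming Bessel's inequality. (The deficit equals ||v − Σ <v,e_j> e_j||^2, the squared distance from v to span{e_j}.)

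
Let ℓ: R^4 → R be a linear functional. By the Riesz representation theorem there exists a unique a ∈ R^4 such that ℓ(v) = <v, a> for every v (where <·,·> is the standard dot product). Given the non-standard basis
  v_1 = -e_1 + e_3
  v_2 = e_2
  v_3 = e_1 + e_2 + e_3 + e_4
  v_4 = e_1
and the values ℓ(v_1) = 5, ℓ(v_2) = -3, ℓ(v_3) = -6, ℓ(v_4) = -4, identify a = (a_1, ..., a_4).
a = (-4, -3, 1, 0)

Write a = (a_1, ..., a_4) in the standard basis. For each basis vector v_i, ℓ(v_i) = <v_i, a> is a linear equation in the a_j's. Collect the n equations into a matrix system V a = ℓ, where row i of V is v_i (expressed in the standard basis). Since V is invertible (lower-triangular with 1s on the diagonal, up to permutation), solve by back-substitution:
  V =
[[-1, 0, 1, 0],
 [0, 1, 0, 0],
 [1, 1, 1, 1],
 [1, 0, 0, 0]]
  V a = (5, -3, -6, -4)
Solving gives a = (-4, -3, 1, 0).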